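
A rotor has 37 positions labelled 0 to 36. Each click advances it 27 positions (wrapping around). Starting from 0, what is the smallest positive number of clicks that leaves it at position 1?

11

37 = 1·27 + 10
27 = 2·10 + 7
10 = 1·7 + 3
7 = 2·3 + 1
3 = 3·1 + 0
Back-substituting gives 27·11 ≡ 1 (mod 37).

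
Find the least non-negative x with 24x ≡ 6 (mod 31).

8

24⁻¹ ≡ 22 (mod 31) because 24·22 = 528 = 17·31 + 1.
So x ≡ 22·6 = 132 ≡ 8 (mod 31).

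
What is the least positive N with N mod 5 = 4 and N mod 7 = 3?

24

x ≡ 4 (mod 5) gives x ∈ {4, 9, 14, 19, 24}.
The first of these with x mod 7 = 3 is 24.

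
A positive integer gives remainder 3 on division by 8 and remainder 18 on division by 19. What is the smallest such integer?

75

x ≡ 3 (mod 8) gives x ∈ {3, 11, 19, 27, 35, 43, 51, 59, …}.
The first of these with x mod 19 = 18 is 75.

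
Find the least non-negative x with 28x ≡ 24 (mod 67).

The inverse of 28 mod 67 is 12 (since 28·12 = 336 ≡ 1).
So x ≡ 12·24 = 288 ≡ 20 (mod 67).

20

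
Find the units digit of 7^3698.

9

The units digit of 7^n cycles with period 4: 7, 9, 3, 1, …
3698 mod 4 = 2, so the last digit matches 7^2 = 9.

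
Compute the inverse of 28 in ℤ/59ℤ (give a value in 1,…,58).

28·19 = 532 = 9·59 + 1, so 28⁻¹ ≡ 19 (mod 59).

19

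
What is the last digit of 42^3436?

Last digits of 2^n: 2, 4, 8, 6 (period 4).
3436 mod 4 = 0, so the last digit matches 2^4 = 6.

6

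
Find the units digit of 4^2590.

6

Last digits of 4^n: 4, 6 (period 2).
2590 leaves remainder 0 on division by 2, so 4^2590 ends in 6.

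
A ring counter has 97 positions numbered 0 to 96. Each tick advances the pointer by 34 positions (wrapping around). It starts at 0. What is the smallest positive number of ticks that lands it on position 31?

38

34⁻¹ ≡ 20 (mod 97) because 34·20 = 680 = 7·97 + 1.
So x ≡ 20·31 = 620 ≡ 38 (mod 97).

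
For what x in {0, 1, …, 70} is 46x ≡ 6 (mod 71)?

31

The inverse of 46 mod 71 is 17 (since 46·17 = 782 ≡ 1).
So x ≡ 17·6 = 102 ≡ 31 (mod 71).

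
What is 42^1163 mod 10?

8

The units digit of 42^n cycles with period 4: 2, 4, 8, 6, …
1163 mod 4 = 3, so the last digit matches 2^3 = 8.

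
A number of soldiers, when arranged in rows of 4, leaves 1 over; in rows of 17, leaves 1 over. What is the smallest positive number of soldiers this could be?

x ≡ 1 (mod 4) gives x ∈ {1}.
The first of these with x mod 17 = 1 is 1.

1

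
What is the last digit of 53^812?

1

Last digits of 3^n: 3, 9, 7, 1 (period 4).
812 mod 4 = 0, so the last digit matches 3^4 = 1.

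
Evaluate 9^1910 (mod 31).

Successive squares of 9 mod 31: 9^1≡9, 9^2≡19, 9^4≡20, 9^8≡28, 9^16≡9, 9^32≡19, 9^64≡20, 9^128≡28, 9^256≡9, 9^512≡19, 9^1024≡20.
Since 1910 = 2 + 4 + 16 + 32 + 64 + 256 + 512 + 1024 in binary, 9^1910 ≡ 19·20·9·19·20·9·19·20 ≡ 25 (mod 31).

25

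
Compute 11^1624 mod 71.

54

Square-and-reduce mod 71: 11^1≡11, 11^2≡50, 11^4≡15, 11^8≡12, 11^16≡2, 11^32≡4, 11^64≡16, 11^128≡43, 11^256≡3, 11^512≡9, 11^1024≡10.
Since 1624 = 8 + 16 + 64 + 512 + 1024 in binary, 11^1624 ≡ 12·2·16·9·10 ≡ 54 (mod 71).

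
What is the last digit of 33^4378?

9

Powers of 3 mod 10 repeat with period 4: 3, 9, 7, 1.
4378 mod 4 = 2, so the last digit matches 3^2 = 9.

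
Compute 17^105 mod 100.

By repeated squaring mod 100: 17^1≡17, 17^2≡89, 17^4≡21, 17^8≡41, 17^16≡81, 17^32≡61, 17^64≡21.
Since 105 = 1 + 8 + 32 + 64 in binary, 17^105 ≡ 17·41·61·21 ≡ 57 (mod 100).

57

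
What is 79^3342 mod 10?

1

Powers of 9 mod 10 repeat with period 2: 9, 1.
3342 mod 2 = 0, so the last digit matches 9^2 = 1.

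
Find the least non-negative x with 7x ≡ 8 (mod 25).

7⁻¹ ≡ 18 (mod 25) because 7·18 = 126 = 5·25 + 1.
So x ≡ 18·8 = 144 ≡ 19 (mod 25).

19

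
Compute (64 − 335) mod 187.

Dividing 335 by 187 gives quotient 1 and remainder 148.
(64 − 148) mod 187 = 103.

103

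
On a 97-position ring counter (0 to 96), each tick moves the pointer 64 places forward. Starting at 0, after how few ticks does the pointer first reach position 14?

64⁻¹ ≡ 47 (mod 97) because 64·47 = 3008 = 31·97 + 1.
So x ≡ 47·14 = 658 ≡ 76 (mod 97).
Check: 64·76 = 4864 = 50·97 + 14.

76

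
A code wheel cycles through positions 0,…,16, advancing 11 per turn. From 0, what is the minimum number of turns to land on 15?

6

The inverse of 11 mod 17 is 14 (since 11·14 = 154 ≡ 1).
Multiplying both sides by 14: x ≡ 14·15 = 210 ≡ 6 (mod 17).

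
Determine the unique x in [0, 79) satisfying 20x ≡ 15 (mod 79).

The inverse of 20 mod 79 is 4 (since 20·4 = 80 ≡ 1).
So x ≡ 4·15 = 60 ≡ 60 (mod 79).

60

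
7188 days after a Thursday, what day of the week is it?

7188 mod 7 = 6 (since 1026·7 = 7182).
Thursday + 6 days → Wednesday.

Wednesday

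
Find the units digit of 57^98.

9

Powers of 7 mod 10 repeat with period 4: 7, 9, 3, 1.
98 leaves remainder 2 on division by 4, so 57^98 ends in 9.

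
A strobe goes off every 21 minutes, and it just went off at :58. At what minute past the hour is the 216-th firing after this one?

216·21 = 4536.
4536 − 75·60 = 36, so 4536 ≡ 36 (mod 60).
(58 + 36) mod 60 = 34.

34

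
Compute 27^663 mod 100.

83

Square-and-reduce mod 100: 27^1≡27, 27^2≡29, 27^4≡41, 27^8≡81, 27^16≡61, 27^32≡21, 27^64≡41, 27^128≡81, 27^256≡61, 27^512≡21.
663 = 1 + 2 + 4 + 16 + 128 + 512, so 27^663 ≡ 27·29·41·61·81·21 ≡ 83 (mod 100).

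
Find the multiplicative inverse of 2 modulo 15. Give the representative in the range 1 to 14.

8

15 = 7·2 + 1
2 = 2·1 + 0
Back-substituting gives 2·8 ≡ 1 (mod 15).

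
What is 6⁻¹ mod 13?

6·11 = 66 = 5·13 + 1, so 6⁻¹ ≡ 11 (mod 13).

11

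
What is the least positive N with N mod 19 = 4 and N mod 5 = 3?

Since 5·4 ≡ 1 (mod 19), take x = 3 + 5·((4−3)·4 mod 19) = 3 + 5·4 = 23.
Check: 23 mod 19 = 4, 23 mod 5 = 3.

23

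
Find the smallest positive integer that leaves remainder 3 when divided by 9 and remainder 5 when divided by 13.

x ≡ 3 (mod 9) gives x ∈ {3, 12, 21, 30, 39, 48, 57}.
The first of these with x mod 13 = 5 is 57.

57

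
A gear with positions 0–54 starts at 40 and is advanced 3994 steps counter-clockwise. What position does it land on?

6

3994 = 72·55 + 34, so 3994 mod 55 = 34.
(40 − 34) mod 55 = 6.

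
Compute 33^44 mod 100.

21

Square-and-reduce mod 100: 33^1≡33, 33^2≡89, 33^4≡21, 33^8≡41, 33^16≡81, 33^32≡61.
44 = 4 + 8 + 32, so 33^44 ≡ 21·41·61 ≡ 21 (mod 100).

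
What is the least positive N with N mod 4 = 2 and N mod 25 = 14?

x ≡ 2 (mod 4) gives x ∈ {2, 6, 10, 14}.
The first of these with x mod 25 = 14 is 14.

14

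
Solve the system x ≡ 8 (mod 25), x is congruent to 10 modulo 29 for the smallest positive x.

x ≡ 8 (mod 25) gives x ∈ {8, 33, 58, 83, 108, 133, 158, 183, …}.
The first of these with x mod 29 = 10 is 358.

358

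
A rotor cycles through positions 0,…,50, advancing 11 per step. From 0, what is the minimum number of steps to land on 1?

14

The inverse of 11 mod 51 is 14 (since 11·14 = 154 ≡ 1).
Multiplying both sides by 14: x ≡ 14·1 = 14 ≡ 14 (mod 51).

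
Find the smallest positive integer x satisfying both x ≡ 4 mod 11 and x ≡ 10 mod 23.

125

x ≡ 4 (mod 11) gives x ∈ {4, 15, 26, 37, 48, 59, 70, 81, …}.
The first of these with x mod 23 = 10 is 125.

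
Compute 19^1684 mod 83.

30

By repeated squaring mod 83: 19^1≡19, 19^2≡29, 19^4≡11, 19^8≡38, 19^16≡33, 19^32≡10, 19^64≡17, 19^128≡40, 19^256≡23, 19^512≡31, 19^1024≡48.
Since 1684 = 4 + 16 + 128 + 512 + 1024 in binary, 19^1684 ≡ 11·33·40·31·48 ≡ 30 (mod 83).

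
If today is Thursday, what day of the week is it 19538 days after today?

Dividing 19538 by 7 gives quotient 2791 and remainder 1.
Thursday + 1 day → Friday.

Friday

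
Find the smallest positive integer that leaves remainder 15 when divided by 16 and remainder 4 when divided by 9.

31

x ≡ 4 (mod 9) gives x ∈ {4, 13, 22, 31}.
The first of these with x mod 16 = 15 is 31.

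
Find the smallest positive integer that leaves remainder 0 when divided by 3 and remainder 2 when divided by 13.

15

x ≡ 0 (mod 3) gives x ∈ {0, 3, 6, 9, 12, 15}.
The first of these with x mod 13 = 2 is 15.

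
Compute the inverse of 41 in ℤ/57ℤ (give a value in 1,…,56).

32

41·32 = 1312 = 23·57 + 1, so 41⁻¹ ≡ 32 (mod 57).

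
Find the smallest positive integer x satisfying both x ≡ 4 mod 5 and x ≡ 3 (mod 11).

x ≡ 4 (mod 5) gives x ∈ {4, 9, 14}.
The first of these with x mod 11 = 3 is 14.

14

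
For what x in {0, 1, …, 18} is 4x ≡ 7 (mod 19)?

The inverse of 4 mod 19 is 5 (since 4·5 = 20 ≡ 1).
Multiplying both sides by 5: x ≡ 5·7 = 35 ≡ 16 (mod 19).
Check: 4·16 = 64 = 3·19 + 7.

16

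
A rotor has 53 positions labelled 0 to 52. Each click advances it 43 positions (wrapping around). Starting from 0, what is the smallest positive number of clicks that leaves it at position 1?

37

53 = 1·43 + 10
43 = 4·10 + 3
10 = 3·3 + 1
3 = 3·1 + 0
Back-substituting gives 43·37 ≡ 1 (mod 53).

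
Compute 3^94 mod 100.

69

Square-and-reduce mod 100: 3^1≡3, 3^2≡9, 3^4≡81, 3^8≡61, 3^16≡21, 3^32≡41, 3^64≡81.
Since 94 = 2 + 4 + 8 + 16 + 64 in binary, 3^94 ≡ 9·81·61·21·81 ≡ 69 (mod 100).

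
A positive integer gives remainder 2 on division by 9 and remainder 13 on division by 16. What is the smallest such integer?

29

Since 16·4 ≡ 1 (mod 9), take x = 13 + 16·((2−13)·4 mod 9) = 13 + 16·1 = 29.
Check: 29 mod 9 = 2, 29 mod 16 = 13.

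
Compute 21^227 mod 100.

41

By repeated squaring mod 100: 21^1≡21, 21^2≡41, 21^4≡81, 21^8≡61, 21^16≡21, 21^32≡41, 21^64≡81, 21^128≡61.
Since 227 = 1 + 2 + 32 + 64 + 128 in binary, 21^227 ≡ 21·41·41·81·61 ≡ 41 (mod 100).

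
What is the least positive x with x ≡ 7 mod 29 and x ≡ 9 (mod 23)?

239

x ≡ 9 (mod 23) gives x ∈ {9, 32, 55, 78, 101, 124, 147, 170, …}.
The first of these with x mod 29 = 7 is 239.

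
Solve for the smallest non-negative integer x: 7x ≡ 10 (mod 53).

9

The inverse of 7 mod 53 is 38 (since 7·38 = 266 ≡ 1).
So x ≡ 38·10 = 380 ≡ 9 (mod 53).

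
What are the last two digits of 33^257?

73

Square-and-reduce mod 100: 33^1≡33, 33^2≡89, 33^4≡21, 33^8≡41, 33^16≡81, 33^32≡61, 33^64≡21, 33^128≡41, 33^256≡81.
Since 257 = 1 + 256 in binary, 33^257 ≡ 33·81 ≡ 73 (mod 100).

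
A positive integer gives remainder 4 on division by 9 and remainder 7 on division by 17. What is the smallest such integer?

58

Since 17·8 ≡ 1 (mod 9), take x = 7 + 17·((4−7)·8 mod 9) = 7 + 17·3 = 58.
Check: 58 mod 9 = 4, 58 mod 17 = 7.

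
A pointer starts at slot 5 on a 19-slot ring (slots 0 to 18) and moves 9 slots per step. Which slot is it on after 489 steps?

17

489·9 = 4401.
4401 − 231·19 = 12, so 4401 ≡ 12 (mod 19).
(5 + 12) mod 19 = 17.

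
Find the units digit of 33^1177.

3

Powers of 3 mod 10 repeat with period 4: 3, 9, 7, 1.
1177 mod 4 = 1, so the last digit matches 3^1 = 3.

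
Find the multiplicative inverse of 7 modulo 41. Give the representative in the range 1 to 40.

41 = 5·7 + 6
7 = 1·6 + 1
6 = 6·1 + 0
Back-substituting gives 7·6 ≡ 1 (mod 41).

6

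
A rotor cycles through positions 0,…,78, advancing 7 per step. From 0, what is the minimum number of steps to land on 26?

15

The inverse of 7 mod 79 is 34 (since 7·34 = 238 ≡ 1).
So x ≡ 34·26 = 884 ≡ 15 (mod 79).
Check: 7·15 = 105 = 1·79 + 26.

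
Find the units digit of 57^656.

1

The units digit of 57^n cycles with period 4: 7, 9, 3, 1, …
656 leaves remainder 0 on division by 4, so 57^656 ends in 1.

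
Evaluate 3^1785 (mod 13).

1

By repeated squaring mod 13: 3^1≡3, 3^2≡9, 3^4≡3, 3^8≡9, 3^16≡3, 3^32≡9, 3^64≡3, 3^128≡9, 3^256≡3, 3^512≡9, 3^1024≡3.
Since 1785 = 1 + 8 + 16 + 32 + 64 + 128 + 512 + 1024 in binary, 3^1785 ≡ 3·9·3·9·3·9·9·3 ≡ 1 (mod 13).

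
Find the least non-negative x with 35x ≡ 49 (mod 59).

35⁻¹ ≡ 27 (mod 59) because 35·27 = 945 = 16·59 + 1.
So x ≡ 27·49 = 1323 ≡ 25 (mod 59).

25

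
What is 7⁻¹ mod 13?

7·2 = 14 = 1·13 + 1, so 7⁻¹ ≡ 2 (mod 13).

2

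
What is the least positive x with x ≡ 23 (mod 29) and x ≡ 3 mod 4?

23

x ≡ 3 (mod 4) gives x ∈ {3, 7, 11, 15, 19, 23}.
The first of these with x mod 29 = 23 is 23.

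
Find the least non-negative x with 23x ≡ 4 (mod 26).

The inverse of 23 mod 26 is 17 (since 23·17 = 391 ≡ 1).
Multiplying both sides by 17: x ≡ 17·4 = 68 ≡ 16 (mod 26).
Check: 23·16 = 368 = 14·26 + 4.

16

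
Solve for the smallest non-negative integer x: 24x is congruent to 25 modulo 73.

The inverse of 24 mod 73 is 70 (since 24·70 = 1680 ≡ 1).
Multiplying both sides by 70: x ≡ 70·25 = 1750 ≡ 71 (mod 73).

71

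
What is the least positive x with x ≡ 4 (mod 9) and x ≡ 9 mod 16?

121

x ≡ 4 (mod 9) gives x ∈ {4, 13, 22, 31, 40, 49, 58, 67, …}.
The first of these with x mod 16 = 9 is 121.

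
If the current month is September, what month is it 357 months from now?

357 mod 12 = 9 (since 29·12 = 348).
September + 9 months → June.

June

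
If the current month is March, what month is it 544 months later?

July

544 = 45·12 + 4, so 544 mod 12 = 4.
March + 4 months → July.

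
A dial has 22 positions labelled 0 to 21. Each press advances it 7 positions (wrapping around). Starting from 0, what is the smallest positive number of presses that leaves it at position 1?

7·19 = 133 = 6·22 + 1, so 7⁻¹ ≡ 19 (mod 22).

19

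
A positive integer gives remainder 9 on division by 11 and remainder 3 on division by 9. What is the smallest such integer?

75

x ≡ 3 (mod 9) gives x ∈ {3, 12, 21, 30, 39, 48, 57, 66, …}.
The first of these with x mod 11 = 9 is 75.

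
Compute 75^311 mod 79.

Square-and-reduce mod 79: 75^1≡75, 75^2≡16, 75^4≡19, 75^8≡45, 75^16≡50, 75^32≡51, 75^64≡73, 75^128≡36, 75^256≡32.
Since 311 = 1 + 2 + 4 + 16 + 32 + 256 in binary, 75^311 ≡ 75·16·19·50·51·32 ≡ 59 (mod 79).

59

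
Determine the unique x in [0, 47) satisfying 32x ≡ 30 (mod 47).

45

32⁻¹ ≡ 25 (mod 47) because 32·25 = 800 = 17·47 + 1.
Multiplying both sides by 25: x ≡ 25·30 = 750 ≡ 45 (mod 47).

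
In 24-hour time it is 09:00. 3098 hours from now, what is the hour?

11

3098 mod 24 = 2 (since 129·24 = 3096).
(9 + 2) mod 24 = 11.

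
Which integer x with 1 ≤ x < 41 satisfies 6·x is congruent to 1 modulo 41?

41 = 6·6 + 5
6 = 1·5 + 1
5 = 5·1 + 0
Back-substituting gives 6·7 ≡ 1 (mod 41).

7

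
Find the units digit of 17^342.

The units digit of 17^n cycles with period 4: 7, 9, 3, 1, …
342 leaves remainder 2 on division by 4, so 17^342 ends in 9.

9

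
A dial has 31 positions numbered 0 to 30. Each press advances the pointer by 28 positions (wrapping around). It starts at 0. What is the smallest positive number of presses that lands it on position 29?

11

28⁻¹ ≡ 10 (mod 31) because 28·10 = 280 = 9·31 + 1.
So x ≡ 10·29 = 290 ≡ 11 (mod 31).
Check: 28·11 = 308 = 9·31 + 29.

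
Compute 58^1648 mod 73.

Square-and-reduce mod 73: 58^1≡58, 58^2≡6, 58^4≡36, 58^8≡55, 58^16≡32, 58^32≡2, 58^64≡4, 58^128≡16, 58^256≡37, 58^512≡55, 58^1024≡32.
1648 = 16 + 32 + 64 + 512 + 1024, so 58^1648 ≡ 32·2·4·55·32 ≡ 4 (mod 73).

4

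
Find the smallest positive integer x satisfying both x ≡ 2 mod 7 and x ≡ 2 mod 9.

Since 9·4 ≡ 1 (mod 7), take x = 2 + 9·((2−2)·4 mod 7) = 2 + 9·0 = 2.
Check: 2 mod 7 = 2, 2 mod 9 = 2.

2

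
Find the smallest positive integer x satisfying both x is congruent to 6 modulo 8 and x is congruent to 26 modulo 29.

142

x ≡ 6 (mod 8) gives x ∈ {6, 14, 22, 30, 38, 46, 54, 62, …}.
The first of these with x mod 29 = 26 is 142.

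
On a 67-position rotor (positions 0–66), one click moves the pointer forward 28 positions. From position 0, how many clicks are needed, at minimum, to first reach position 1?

28·12 = 336 = 5·67 + 1, so 28⁻¹ ≡ 12 (mod 67).

12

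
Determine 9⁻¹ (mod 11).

5

11 = 1·9 + 2
9 = 4·2 + 1
2 = 2·1 + 0
Back-substituting gives 9·5 ≡ 1 (mod 11).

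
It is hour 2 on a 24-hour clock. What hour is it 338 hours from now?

4

338 − 14·24 = 2, so 338 ≡ 2 (mod 24).
(2 + 2) mod 24 = 4.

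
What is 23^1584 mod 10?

1

Powers of 3 mod 10 repeat with period 4: 3, 9, 7, 1.
1584 mod 4 = 0, so the last digit matches 3^4 = 1.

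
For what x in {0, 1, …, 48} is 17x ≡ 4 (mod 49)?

The inverse of 17 mod 49 is 26 (since 17·26 = 442 ≡ 1).
Multiplying both sides by 26: x ≡ 26·4 = 104 ≡ 6 (mod 49).

6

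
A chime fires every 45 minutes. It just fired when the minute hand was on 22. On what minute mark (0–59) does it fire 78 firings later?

52

78·45 = 3510.
3510 mod 60 = 30 (since 58·60 = 3480).
(22 + 30) mod 60 = 52.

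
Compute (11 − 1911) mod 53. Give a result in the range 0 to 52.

8

1911 mod 53 = 3 (since 36·53 = 1908).
(11 − 3) mod 53 = 8.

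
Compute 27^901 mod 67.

5

Successive squares of 27 mod 67: 27^1≡27, 27^2≡59, 27^4≡64, 27^8≡9, 27^16≡14, 27^32≡62, 27^64≡25, 27^128≡22, 27^256≡15, 27^512≡24.
Since 901 = 1 + 4 + 128 + 256 + 512 in binary, 27^901 ≡ 27·64·22·15·24 ≡ 5 (mod 67).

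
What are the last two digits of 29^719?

By repeated squaring mod 100: 29^1≡29, 29^2≡41, 29^4≡81, 29^8≡61, 29^16≡21, 29^32≡41, 29^64≡81, 29^128≡61, 29^256≡21, 29^512≡41.
719 = 1 + 2 + 4 + 8 + 64 + 128 + 512, so 29^719 ≡ 29·41·81·61·81·61·41 ≡ 69 (mod 100).

69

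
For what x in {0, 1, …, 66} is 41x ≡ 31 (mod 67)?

22

The inverse of 41 mod 67 is 18 (since 41·18 = 738 ≡ 1).
Multiplying both sides by 18: x ≡ 18·31 = 558 ≡ 22 (mod 67).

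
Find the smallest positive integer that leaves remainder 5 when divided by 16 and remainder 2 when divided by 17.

x ≡ 5 (mod 16) gives x ∈ {5, 21, 37, 53}.
The first of these with x mod 17 = 2 is 53.

53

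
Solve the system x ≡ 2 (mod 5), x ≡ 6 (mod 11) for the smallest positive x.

Since 11·1 ≡ 1 (mod 5), take x = 6 + 11·((2−6)·1 mod 5) = 6 + 11·1 = 17.
Check: 17 mod 5 = 2, 17 mod 11 = 6.

17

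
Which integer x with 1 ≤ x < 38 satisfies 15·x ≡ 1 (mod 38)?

38 = 2·15 + 8
15 = 1·8 + 7
8 = 1·7 + 1
7 = 7·1 + 0
Back-substituting gives 15·33 ≡ 1 (mod 38).

33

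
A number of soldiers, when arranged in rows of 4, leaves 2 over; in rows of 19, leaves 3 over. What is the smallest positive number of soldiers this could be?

22

x ≡ 2 (mod 4) gives x ∈ {2, 6, 10, 14, 18, 22}.
The first of these with x mod 19 = 3 is 22.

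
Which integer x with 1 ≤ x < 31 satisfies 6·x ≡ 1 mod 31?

26

31 = 5·6 + 1
6 = 6·1 + 0
Back-substituting gives 6·26 ≡ 1 (mod 31).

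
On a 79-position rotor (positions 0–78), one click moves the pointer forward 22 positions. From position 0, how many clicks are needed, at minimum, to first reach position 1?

79 = 3·22 + 13
22 = 1·13 + 9
13 = 1·9 + 4
9 = 2·4 + 1
4 = 4·1 + 0
Back-substituting gives 22·18 ≡ 1 (mod 79).

18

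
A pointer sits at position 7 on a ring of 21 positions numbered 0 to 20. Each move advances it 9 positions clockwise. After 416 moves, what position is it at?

416·9 = 3744.
Dividing 3744 by 21 gives quotient 178 and remainder 6.
(7 + 6) mod 21 = 13.

13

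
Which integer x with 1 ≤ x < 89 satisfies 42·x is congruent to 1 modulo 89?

53

89 = 2·42 + 5
42 = 8·5 + 2
5 = 2·2 + 1
2 = 2·1 + 0
Back-substituting gives 42·53 ≡ 1 (mod 89).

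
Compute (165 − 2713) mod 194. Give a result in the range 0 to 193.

168

2713 mod 194 = 191 (since 13·194 = 2522).
(165 − 191) mod 194 = 168.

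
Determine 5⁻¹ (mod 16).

13

5·13 = 65 = 4·16 + 1, so 5⁻¹ ≡ 13 (mod 16).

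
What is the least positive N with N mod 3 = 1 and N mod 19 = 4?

x ≡ 1 (mod 3) gives x ∈ {1, 4}.
The first of these with x mod 19 = 4 is 4.

4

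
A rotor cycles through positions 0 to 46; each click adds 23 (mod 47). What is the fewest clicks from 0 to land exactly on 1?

23·45 = 1035 = 22·47 + 1, so 23⁻¹ ≡ 45 (mod 47).

45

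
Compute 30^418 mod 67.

37

By repeated squaring mod 67: 30^1≡30, 30^2≡29, 30^4≡37, 30^8≡29, 30^16≡37, 30^32≡29, 30^64≡37, 30^128≡29, 30^256≡37.
Since 418 = 2 + 32 + 128 + 256 in binary, 30^418 ≡ 29·29·29·37 ≡ 37 (mod 67).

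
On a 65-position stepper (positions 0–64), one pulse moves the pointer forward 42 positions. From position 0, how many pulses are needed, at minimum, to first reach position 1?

42·48 = 2016 = 31·65 + 1, so 42⁻¹ ≡ 48 (mod 65).

48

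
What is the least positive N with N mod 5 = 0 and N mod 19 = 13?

70

x ≡ 0 (mod 5) gives x ∈ {0, 5, 10, 15, 20, 25, 30, 35, …}.
The first of these with x mod 19 = 13 is 70.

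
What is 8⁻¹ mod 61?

23

61 = 7·8 + 5
8 = 1·5 + 3
5 = 1·3 + 2
3 = 1·2 + 1
2 = 2·1 + 0
Back-substituting gives 8·23 ≡ 1 (mod 61).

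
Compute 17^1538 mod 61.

39

Successive squares of 17 mod 61: 17^1≡17, 17^2≡45, 17^4≡12, 17^8≡22, 17^16≡57, 17^32≡16, 17^64≡12, 17^128≡22, 17^256≡57, 17^512≡16, 17^1024≡12.
Since 1538 = 2 + 512 + 1024 in binary, 17^1538 ≡ 45·16·12 ≡ 39 (mod 61).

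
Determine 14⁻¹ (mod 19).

19 = 1·14 + 5
14 = 2·5 + 4
5 = 1·4 + 1
4 = 4·1 + 0
Back-substituting gives 14·15 ≡ 1 (mod 19).

15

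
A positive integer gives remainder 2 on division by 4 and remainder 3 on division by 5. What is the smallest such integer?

18

x ≡ 2 (mod 4) gives x ∈ {2, 6, 10, 14, 18}.
The first of these with x mod 5 = 3 is 18.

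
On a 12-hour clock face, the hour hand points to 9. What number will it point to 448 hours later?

Dividing 448 by 12 gives quotient 37 and remainder 4.
9 + 4 → 1 on a 12-hour dial.

1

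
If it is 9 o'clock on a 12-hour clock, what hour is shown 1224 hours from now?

Dividing 1224 by 12 gives quotient 102 and remainder 0.
9 + 0 → 9 on a 12-hour dial.

9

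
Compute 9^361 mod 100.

9

By repeated squaring mod 100: 9^1≡9, 9^2≡81, 9^4≡61, 9^8≡21, 9^16≡41, 9^32≡81, 9^64≡61, 9^128≡21, 9^256≡41.
361 = 1 + 8 + 32 + 64 + 256, so 9^361 ≡ 9·21·81·61·41 ≡ 9 (mod 100).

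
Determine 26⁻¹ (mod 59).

59 = 2·26 + 7
26 = 3·7 + 5
7 = 1·5 + 2
5 = 2·2 + 1
2 = 2·1 + 0
Back-substituting gives 26·25 ≡ 1 (mod 59).

25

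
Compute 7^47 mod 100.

Successive squares of 7 mod 100: 7^1≡7, 7^2≡49, 7^4≡1, 7^8≡1, 7^16≡1, 7^32≡1.
Since 47 = 1 + 2 + 4 + 8 + 32 in binary, 7^47 ≡ 7·49·1·1·1 ≡ 43 (mod 100).

43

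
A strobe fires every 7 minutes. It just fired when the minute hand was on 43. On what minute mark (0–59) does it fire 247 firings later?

32

247·7 = 1729.
Dividing 1729 by 60 gives quotient 28 and remainder 49.
(43 + 49) mod 60 = 32.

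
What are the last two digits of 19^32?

By repeated squaring mod 100: 19^1≡19, 19^2≡61, 19^4≡21, 19^8≡41, 19^16≡81, 19^32≡61.
Since 32 = 32 in binary, 19^32 ≡ 61 ≡ 61 (mod 100).

61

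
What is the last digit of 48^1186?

4

Last digits of 8^n: 8, 4, 2, 6 (period 4).
1186 leaves remainder 2 on division by 4, so 48^1186 ends in 4.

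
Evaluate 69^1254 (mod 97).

Square-and-reduce mod 97: 69^1≡69, 69^2≡8, 69^4≡64, 69^8≡22, 69^16≡96, 69^32≡1, 69^64≡1, 69^128≡1, 69^256≡1, 69^512≡1, 69^1024≡1.
1254 = 2 + 4 + 32 + 64 + 128 + 1024, so 69^1254 ≡ 8·64·1·1·1·1 ≡ 27 (mod 97).

27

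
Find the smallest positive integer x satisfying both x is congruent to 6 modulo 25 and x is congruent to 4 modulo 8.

156

x ≡ 4 (mod 8) gives x ∈ {4, 12, 20, 28, 36, 44, 52, 60, …}.
The first of these with x mod 25 = 6 is 156.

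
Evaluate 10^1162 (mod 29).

By repeated squaring mod 29: 10^1≡10, 10^2≡13, 10^4≡24, 10^8≡25, 10^16≡16, 10^32≡24, 10^64≡25, 10^128≡16, 10^256≡24, 10^512≡25, 10^1024≡16.
1162 = 2 + 8 + 128 + 1024, so 10^1162 ≡ 13·25·16·16 ≡ 28 (mod 29).

28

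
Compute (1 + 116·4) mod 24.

116·4 = 464.
464 mod 24 = 8 (since 19·24 = 456).
(1 + 8) mod 24 = 9.

9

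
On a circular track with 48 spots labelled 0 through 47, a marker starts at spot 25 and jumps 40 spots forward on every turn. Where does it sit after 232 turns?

232·40 = 9280.
9280 mod 48 = 16 (since 193·48 = 9264).
(25 + 16) mod 48 = 41.

41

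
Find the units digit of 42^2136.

6

Powers of 2 mod 10 repeat with period 4: 2, 4, 8, 6.
2136 mod 4 = 0, so the last digit matches 2^4 = 6.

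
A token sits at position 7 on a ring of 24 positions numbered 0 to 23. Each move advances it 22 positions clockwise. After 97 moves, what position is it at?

97·22 = 2134.
Dividing 2134 by 24 gives quotient 88 and remainder 22.
(7 + 22) mod 24 = 5.

5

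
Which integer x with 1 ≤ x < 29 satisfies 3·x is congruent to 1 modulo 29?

10

29 = 9·3 + 2
3 = 1·2 + 1
2 = 2·1 + 0
Back-substituting gives 3·10 ≡ 1 (mod 29).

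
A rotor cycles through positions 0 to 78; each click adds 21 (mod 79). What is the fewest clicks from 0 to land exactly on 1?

64

21·64 = 1344 = 17·79 + 1, so 21⁻¹ ≡ 64 (mod 79).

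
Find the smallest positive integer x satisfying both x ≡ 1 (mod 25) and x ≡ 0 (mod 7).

126

x ≡ 0 (mod 7) gives x ∈ {0, 7, 14, 21, 28, 35, 42, 49, …}.
The first of these with x mod 25 = 1 is 126.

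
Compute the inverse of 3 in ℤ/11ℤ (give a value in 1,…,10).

3·4 = 12 = 1·11 + 1, so 3⁻¹ ≡ 4 (mod 11).

4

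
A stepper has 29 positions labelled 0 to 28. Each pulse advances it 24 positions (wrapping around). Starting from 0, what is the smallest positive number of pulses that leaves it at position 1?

29 = 1·24 + 5
24 = 4·5 + 4
5 = 1·4 + 1
4 = 4·1 + 0
Back-substituting gives 24·23 ≡ 1 (mod 29).

23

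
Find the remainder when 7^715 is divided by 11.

10

Successive squares of 7 mod 11: 7^1≡7, 7^2≡5, 7^4≡3, 7^8≡9, 7^16≡4, 7^32≡5, 7^64≡3, 7^128≡9, 7^256≡4, 7^512≡5.
715 = 1 + 2 + 8 + 64 + 128 + 512, so 7^715 ≡ 7·5·9·3·9·5 ≡ 10 (mod 11).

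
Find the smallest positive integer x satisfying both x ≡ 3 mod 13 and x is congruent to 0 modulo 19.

133

x ≡ 3 (mod 13) gives x ∈ {3, 16, 29, 42, 55, 68, 81, 94, …}.
The first of these with x mod 19 = 0 is 133.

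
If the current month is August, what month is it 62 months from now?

62 mod 12 = 2 (since 5·12 = 60).
August + 2 months → October.

October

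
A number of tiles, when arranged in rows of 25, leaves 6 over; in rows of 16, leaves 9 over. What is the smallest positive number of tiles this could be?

x ≡ 9 (mod 16) gives x ∈ {9, 25, 41, 57, 73, 89, 105, 121, …}.
The first of these with x mod 25 = 6 is 281.

281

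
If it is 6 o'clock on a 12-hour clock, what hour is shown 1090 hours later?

1090 mod 12 = 10 (since 90·12 = 1080).
6 + 10 → 4 on a 12-hour dial.

4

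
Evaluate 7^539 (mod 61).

Successive squares of 7 mod 61: 7^1≡7, 7^2≡49, 7^4≡22, 7^8≡57, 7^16≡16, 7^32≡12, 7^64≡22, 7^128≡57, 7^256≡16, 7^512≡12.
Since 539 = 1 + 2 + 8 + 16 + 512 in binary, 7^539 ≡ 7·49·57·16·12 ≡ 35 (mod 61).

35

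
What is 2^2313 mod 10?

2

The units digit of 2^n cycles with period 4: 2, 4, 8, 6, …
2313 leaves remainder 1 on division by 4, so 2^2313 ends in 2.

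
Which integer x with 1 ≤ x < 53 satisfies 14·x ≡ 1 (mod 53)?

19

53 = 3·14 + 11
14 = 1·11 + 3
11 = 3·3 + 2
3 = 1·2 + 1
2 = 2·1 + 0
Back-substituting gives 14·19 ≡ 1 (mod 53).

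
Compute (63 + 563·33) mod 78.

0

563·33 = 18579.
18579 = 238·78 + 15, so 18579 mod 78 = 15.
(63 + 15) mod 78 = 0.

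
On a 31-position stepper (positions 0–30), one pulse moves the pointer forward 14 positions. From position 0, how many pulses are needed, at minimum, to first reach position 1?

20

14·20 = 280 = 9·31 + 1, so 14⁻¹ ≡ 20 (mod 31).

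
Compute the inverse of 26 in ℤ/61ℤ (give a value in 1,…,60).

54

61 = 2·26 + 9
26 = 2·9 + 8
9 = 1·8 + 1
8 = 8·1 + 0
Back-substituting gives 26·54 ≡ 1 (mod 61).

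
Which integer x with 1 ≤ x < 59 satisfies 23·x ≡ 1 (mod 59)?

18

59 = 2·23 + 13
23 = 1·13 + 10
13 = 1·10 + 3
10 = 3·3 + 1
3 = 3·1 + 0
Back-substituting gives 23·18 ≡ 1 (mod 59).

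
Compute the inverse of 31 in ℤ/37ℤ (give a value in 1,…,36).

37 = 1·31 + 6
31 = 5·6 + 1
6 = 6·1 + 0
Back-substituting gives 31·6 ≡ 1 (mod 37).

6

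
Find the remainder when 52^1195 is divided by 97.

51

Square-and-reduce mod 97: 52^1≡52, 52^2≡85, 52^4≡47, 52^8≡75, 52^16≡96, 52^32≡1, 52^64≡1, 52^128≡1, 52^256≡1, 52^512≡1, 52^1024≡1.
Since 1195 = 1 + 2 + 8 + 32 + 128 + 1024 in binary, 52^1195 ≡ 52·85·75·1·1·1 ≡ 51 (mod 97).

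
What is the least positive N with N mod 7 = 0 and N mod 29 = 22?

196

x ≡ 0 (mod 7) gives x ∈ {0, 7, 14, 21, 28, 35, 42, 49, …}.
The first of these with x mod 29 = 22 is 196.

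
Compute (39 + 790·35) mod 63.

790·35 = 27650.
27650 − 438·63 = 56, so 27650 ≡ 56 (mod 63).
(39 + 56) mod 63 = 32.

32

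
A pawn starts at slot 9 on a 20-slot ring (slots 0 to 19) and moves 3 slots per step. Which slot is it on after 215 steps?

14

215·3 = 645.
645 mod 20 = 5 (since 32·20 = 640).
(9 + 5) mod 20 = 14.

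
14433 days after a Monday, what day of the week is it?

Sunday

14433 = 2061·7 + 6, so 14433 mod 7 = 6.
Monday + 6 days → Sunday.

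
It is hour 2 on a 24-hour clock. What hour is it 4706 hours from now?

Dividing 4706 by 24 gives quotient 196 and remainder 2.
(2 + 2) mod 24 = 4.

4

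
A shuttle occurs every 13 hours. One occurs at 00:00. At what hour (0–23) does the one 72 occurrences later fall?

72·13 = 936.
936 − 39·24 = 0, so 936 ≡ 0 (mod 24).
(0 + 0) mod 24 = 0.

0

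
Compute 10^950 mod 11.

1

Successive squares of 10 mod 11: 10^1≡10, 10^2≡1, 10^4≡1, 10^8≡1, 10^16≡1, 10^32≡1, 10^64≡1, 10^128≡1, 10^256≡1, 10^512≡1.
950 = 2 + 4 + 16 + 32 + 128 + 256 + 512, so 10^950 ≡ 1·1·1·1·1·1·1 ≡ 1 (mod 11).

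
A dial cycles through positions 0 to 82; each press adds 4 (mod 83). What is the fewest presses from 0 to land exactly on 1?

4·21 = 84 = 1·83 + 1, so 4⁻¹ ≡ 21 (mod 83).

21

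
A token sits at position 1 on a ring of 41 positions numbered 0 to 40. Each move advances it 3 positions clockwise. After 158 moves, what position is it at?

24

158·3 = 474.
474 mod 41 = 23 (since 11·41 = 451).
(1 + 23) mod 41 = 24.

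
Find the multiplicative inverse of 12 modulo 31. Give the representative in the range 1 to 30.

13

31 = 2·12 + 7
12 = 1·7 + 5
7 = 1·5 + 2
5 = 2·2 + 1
2 = 2·1 + 0
Back-substituting gives 12·13 ≡ 1 (mod 31).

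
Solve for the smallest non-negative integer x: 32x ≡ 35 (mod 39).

The inverse of 32 mod 39 is 11 (since 32·11 = 352 ≡ 1).
Multiplying both sides by 11: x ≡ 11·35 = 385 ≡ 34 (mod 39).
Check: 32·34 = 1088 = 27·39 + 35.

34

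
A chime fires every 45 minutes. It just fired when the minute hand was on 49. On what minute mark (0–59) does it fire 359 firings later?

359·45 = 16155.
16155 mod 60 = 15 (since 269·60 = 16140).
(49 + 15) mod 60 = 4.

4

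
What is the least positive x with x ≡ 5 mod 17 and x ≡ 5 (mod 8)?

5

Since 8·15 ≡ 1 (mod 17), take x = 5 + 8·((5−5)·15 mod 17) = 5 + 8·0 = 5.
Check: 5 mod 17 = 5, 5 mod 8 = 5.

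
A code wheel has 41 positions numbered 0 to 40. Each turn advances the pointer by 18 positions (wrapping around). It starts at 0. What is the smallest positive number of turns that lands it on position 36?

The inverse of 18 mod 41 is 16 (since 18·16 = 288 ≡ 1).
Multiplying both sides by 16: x ≡ 16·36 = 576 ≡ 2 (mod 41).

2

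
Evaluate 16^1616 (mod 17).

Square-and-reduce mod 17: 16^1≡16, 16^2≡1, 16^4≡1, 16^8≡1, 16^16≡1, 16^32≡1, 16^64≡1, 16^128≡1, 16^256≡1, 16^512≡1, 16^1024≡1.
1616 = 16 + 64 + 512 + 1024, so 16^1616 ≡ 1·1·1·1 ≡ 1 (mod 17).

1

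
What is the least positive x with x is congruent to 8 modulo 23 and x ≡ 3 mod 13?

146

Since 13·16 ≡ 1 (mod 23), take x = 3 + 13·((8−3)·16 mod 23) = 3 + 13·11 = 146.
Check: 146 mod 23 = 8, 146 mod 13 = 3.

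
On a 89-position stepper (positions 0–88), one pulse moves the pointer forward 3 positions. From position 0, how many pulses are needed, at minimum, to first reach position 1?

89 = 29·3 + 2
3 = 1·2 + 1
2 = 2·1 + 0
Back-substituting gives 3·30 ≡ 1 (mod 89).

30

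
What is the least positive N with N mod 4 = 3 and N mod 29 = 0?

x ≡ 3 (mod 4) gives x ∈ {3, 7, 11, 15, 19, 23, 27, 31, …}.
The first of these with x mod 29 = 0 is 87.

87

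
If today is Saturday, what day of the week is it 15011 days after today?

Tuesday

15011 − 2144·7 = 3, so 15011 ≡ 3 (mod 7).
Saturday + 3 days → Tuesday.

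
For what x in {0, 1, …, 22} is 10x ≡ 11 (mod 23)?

8

10⁻¹ ≡ 7 (mod 23) because 10·7 = 70 = 3·23 + 1.
Multiplying both sides by 7: x ≡ 7·11 = 77 ≡ 8 (mod 23).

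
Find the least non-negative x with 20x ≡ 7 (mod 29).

25

20⁻¹ ≡ 16 (mod 29) because 20·16 = 320 = 11·29 + 1.
So x ≡ 16·7 = 112 ≡ 25 (mod 29).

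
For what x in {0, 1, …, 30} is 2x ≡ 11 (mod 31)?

The inverse of 2 mod 31 is 16 (since 2·16 = 32 ≡ 1).
So x ≡ 16·11 = 176 ≡ 21 (mod 31).
Check: 2·21 = 42 = 1·31 + 11.

21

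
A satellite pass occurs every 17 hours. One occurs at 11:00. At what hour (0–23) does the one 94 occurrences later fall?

94·17 = 1598.
1598 = 66·24 + 14, so 1598 mod 24 = 14.
(11 + 14) mod 24 = 1.

1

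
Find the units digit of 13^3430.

9

The units digit of 13^n cycles with period 4: 3, 9, 7, 1, …
3430 leaves remainder 2 on division by 4, so 13^3430 ends in 9.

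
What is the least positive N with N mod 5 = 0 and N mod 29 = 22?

80

x ≡ 0 (mod 5) gives x ∈ {0, 5, 10, 15, 20, 25, 30, 35, …}.
The first of these with x mod 29 = 22 is 80.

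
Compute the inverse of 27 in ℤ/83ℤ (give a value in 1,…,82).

40

27·40 = 1080 = 13·83 + 1, so 27⁻¹ ≡ 40 (mod 83).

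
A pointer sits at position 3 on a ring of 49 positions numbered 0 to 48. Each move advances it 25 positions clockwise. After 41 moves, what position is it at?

48

41·25 = 1025.
1025 − 20·49 = 45, so 1025 ≡ 45 (mod 49).
(3 + 45) mod 49 = 48.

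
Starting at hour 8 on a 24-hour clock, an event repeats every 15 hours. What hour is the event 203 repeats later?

203·15 = 3045.
Dividing 3045 by 24 gives quotient 126 and remainder 21.
(8 + 21) mod 24 = 5.

5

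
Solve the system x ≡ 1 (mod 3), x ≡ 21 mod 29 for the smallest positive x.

79

x ≡ 1 (mod 3) gives x ∈ {1, 4, 7, 10, 13, 16, 19, 22, …}.
The first of these with x mod 29 = 21 is 79.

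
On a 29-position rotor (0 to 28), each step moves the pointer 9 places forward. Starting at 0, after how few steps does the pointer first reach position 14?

9⁻¹ ≡ 13 (mod 29) because 9·13 = 117 = 4·29 + 1.
Multiplying both sides by 13: x ≡ 13·14 = 182 ≡ 8 (mod 29).

8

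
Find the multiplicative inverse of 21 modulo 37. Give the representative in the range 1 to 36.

30

37 = 1·21 + 16
21 = 1·16 + 5
16 = 3·5 + 1
5 = 5·1 + 0
Back-substituting gives 21·30 ≡ 1 (mod 37).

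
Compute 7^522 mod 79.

By repeated squaring mod 79: 7^1≡7, 7^2≡49, 7^4≡31, 7^8≡13, 7^16≡11, 7^32≡42, 7^64≡26, 7^128≡44, 7^256≡40, 7^512≡20.
Since 522 = 2 + 8 + 512 in binary, 7^522 ≡ 49·13·20 ≡ 21 (mod 79).

21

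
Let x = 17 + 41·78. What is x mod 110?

41·78 = 3198.
Dividing 3198 by 110 gives quotient 29 and remainder 8.
(17 + 8) mod 110 = 25.

25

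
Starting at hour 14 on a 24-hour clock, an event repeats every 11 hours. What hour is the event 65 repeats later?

65·11 = 715.
715 − 29·24 = 19, so 715 ≡ 19 (mod 24).
(14 + 19) mod 24 = 9.

9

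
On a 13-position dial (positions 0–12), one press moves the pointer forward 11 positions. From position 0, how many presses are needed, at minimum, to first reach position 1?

11·6 = 66 = 5·13 + 1, so 11⁻¹ ≡ 6 (mod 13).

6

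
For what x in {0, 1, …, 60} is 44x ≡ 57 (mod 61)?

11

The inverse of 44 mod 61 is 43 (since 44·43 = 1892 ≡ 1).
Multiplying both sides by 43: x ≡ 43·57 = 2451 ≡ 11 (mod 61).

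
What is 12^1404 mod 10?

Last digits of 2^n: 2, 4, 8, 6 (period 4).
1404 mod 4 = 0, so the last digit matches 2^4 = 6.

6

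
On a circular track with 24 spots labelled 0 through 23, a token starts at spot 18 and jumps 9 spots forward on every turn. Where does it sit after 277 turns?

15

277·9 = 2493.
2493 = 103·24 + 21, so 2493 mod 24 = 21.
(18 + 21) mod 24 = 15.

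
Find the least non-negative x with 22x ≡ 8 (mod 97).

22⁻¹ ≡ 75 (mod 97) because 22·75 = 1650 = 17·97 + 1.
Multiplying both sides by 75: x ≡ 75·8 = 600 ≡ 18 (mod 97).

18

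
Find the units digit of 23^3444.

1

The units digit of 23^n cycles with period 4: 3, 9, 7, 1, …
3444 mod 4 = 0, so the last digit matches 3^4 = 1.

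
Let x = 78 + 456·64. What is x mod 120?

102

456·64 = 29184.
29184 − 243·120 = 24, so 29184 ≡ 24 (mod 120).
(78 + 24) mod 120 = 102.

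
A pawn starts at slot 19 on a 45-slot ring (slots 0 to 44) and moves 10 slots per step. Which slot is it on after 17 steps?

17·10 = 170.
170 − 3·45 = 35, so 170 ≡ 35 (mod 45).
(19 + 35) mod 45 = 9.

9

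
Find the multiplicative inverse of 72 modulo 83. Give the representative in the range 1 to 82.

15

83 = 1·72 + 11
72 = 6·11 + 6
11 = 1·6 + 5
6 = 1·5 + 1
5 = 5·1 + 0
Back-substituting gives 72·15 ≡ 1 (mod 83).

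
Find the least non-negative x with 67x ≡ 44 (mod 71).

The inverse of 67 mod 71 is 53 (since 67·53 = 3551 ≡ 1).
So x ≡ 53·44 = 2332 ≡ 60 (mod 71).

60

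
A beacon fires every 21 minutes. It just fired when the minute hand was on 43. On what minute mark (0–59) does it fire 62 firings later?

62·21 = 1302.
1302 = 21·60 + 42, so 1302 mod 60 = 42.
(43 + 42) mod 60 = 25.

25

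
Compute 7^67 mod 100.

43

Successive squares of 7 mod 100: 7^1≡7, 7^2≡49, 7^4≡1, 7^8≡1, 7^16≡1, 7^32≡1, 7^64≡1.
Since 67 = 1 + 2 + 64 in binary, 7^67 ≡ 7·49·1 ≡ 43 (mod 100).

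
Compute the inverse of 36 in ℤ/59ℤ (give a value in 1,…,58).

59 = 1·36 + 23
36 = 1·23 + 13
23 = 1·13 + 10
13 = 1·10 + 3
10 = 3·3 + 1
3 = 3·1 + 0
Back-substituting gives 36·41 ≡ 1 (mod 59).

41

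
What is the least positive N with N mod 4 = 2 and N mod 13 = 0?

x ≡ 2 (mod 4) gives x ∈ {2, 6, 10, 14, 18, 22, 26}.
The first of these with x mod 13 = 0 is 26.

26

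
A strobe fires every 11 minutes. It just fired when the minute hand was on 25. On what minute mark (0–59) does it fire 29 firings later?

29·11 = 319.
Dividing 319 by 60 gives quotient 5 and remainder 19.
(25 + 19) mod 60 = 44.

44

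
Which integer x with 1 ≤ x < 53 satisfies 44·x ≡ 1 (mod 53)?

44·47 = 2068 = 39·53 + 1, so 44⁻¹ ≡ 47 (mod 53).

47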